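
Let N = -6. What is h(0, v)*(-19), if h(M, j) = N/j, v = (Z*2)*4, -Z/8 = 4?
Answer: -57/128 ≈ -0.44531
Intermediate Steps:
Z = -32 (Z = -8*4 = -32)
v = -256 (v = -32*2*4 = -64*4 = -256)
h(M, j) = -6/j
h(0, v)*(-19) = -6/(-256)*(-19) = -6*(-1/256)*(-19) = (3/128)*(-19) = -57/128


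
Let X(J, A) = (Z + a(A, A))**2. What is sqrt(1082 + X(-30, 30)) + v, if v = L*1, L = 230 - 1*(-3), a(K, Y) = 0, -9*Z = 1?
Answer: 233 + sqrt(87643)/9 ≈ 265.89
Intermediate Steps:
Z = -1/9 (Z = -1/9*1 = -1/9 ≈ -0.11111)
X(J, A) = 1/81 (X(J, A) = (-1/9 + 0)**2 = (-1/9)**2 = 1/81)
L = 233 (L = 230 + 3 = 233)
v = 233 (v = 233*1 = 233)
sqrt(1082 + X(-30, 30)) + v = sqrt(1082 + 1/81) + 233 = sqrt(87643/81) + 233 = sqrt(87643)/9 + 233 = 233 + sqrt(87643)/9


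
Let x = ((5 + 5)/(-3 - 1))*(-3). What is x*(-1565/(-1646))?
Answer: 23475/3292 ≈ 7.1309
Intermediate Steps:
x = 15/2 (x = (10/(-4))*(-3) = (10*(-¼))*(-3) = -5/2*(-3) = 15/2 ≈ 7.5000)
x*(-1565/(-1646)) = 15*(-1565/(-1646))/2 = 15*(-1565*(-1/1646))/2 = (15/2)*(1565/1646) = 23475/3292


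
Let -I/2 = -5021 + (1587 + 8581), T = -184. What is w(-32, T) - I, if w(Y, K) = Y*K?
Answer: 16182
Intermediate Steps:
w(Y, K) = K*Y
I = -10294 (I = -2*(-5021 + (1587 + 8581)) = -2*(-5021 + 10168) = -2*5147 = -10294)
w(-32, T) - I = -184*(-32) - 1*(-10294) = 5888 + 10294 = 16182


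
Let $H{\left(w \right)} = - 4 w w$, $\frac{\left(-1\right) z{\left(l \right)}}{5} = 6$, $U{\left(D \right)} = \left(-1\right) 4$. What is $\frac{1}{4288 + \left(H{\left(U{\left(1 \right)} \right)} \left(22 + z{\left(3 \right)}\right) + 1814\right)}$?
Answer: $\frac{1}{6614} \approx 0.00015119$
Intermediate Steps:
$U{\left(D \right)} = -4$
$z{\left(l \right)} = -30$ ($z{\left(l \right)} = \left(-5\right) 6 = -30$)
$H{\left(w \right)} = - 4 w^{2}$
$\frac{1}{4288 + \left(H{\left(U{\left(1 \right)} \right)} \left(22 + z{\left(3 \right)}\right) + 1814\right)} = \frac{1}{4288 + \left(- 4 \left(-4\right)^{2} \left(22 - 30\right) + 1814\right)} = \frac{1}{4288 + \left(\left(-4\right) 16 \left(-8\right) + 1814\right)} = \frac{1}{4288 + \left(\left(-64\right) \left(-8\right) + 1814\right)} = \frac{1}{4288 + \left(512 + 1814\right)} = \frac{1}{4288 + 2326} = \frac{1}{6614}$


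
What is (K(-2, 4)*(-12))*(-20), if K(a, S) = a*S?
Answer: -1920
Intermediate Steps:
K(a, S) = S*a
(K(-2, 4)*(-12))*(-20) = ((4*(-2))*(-12))*(-20) = -8*(-12)*(-20) = 96*(-20) = -1920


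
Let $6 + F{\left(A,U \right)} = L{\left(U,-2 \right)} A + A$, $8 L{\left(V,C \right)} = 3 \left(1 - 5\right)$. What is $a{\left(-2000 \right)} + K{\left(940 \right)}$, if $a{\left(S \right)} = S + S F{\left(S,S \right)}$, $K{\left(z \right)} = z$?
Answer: $-1989060$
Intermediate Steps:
$L{\left(V,C \right)} = - \frac{3}{2}$ ($L{\left(V,C \right)} = \frac{3 \left(1 - 5\right)}{8} = \frac{3 \left(-4\right)}{8} = \frac{1}{8} \left(-12\right) = - \frac{3}{2}$)
$F{\left(A,U \right)} = -6 - \frac{A}{2}$ ($F{\left(A,U \right)} = -6 + \left(- \frac{3 A}{2} + A\right) = -6 - \frac{A}{2}$)
$a{\left(S \right)} = S + S \left(-6 - \frac{S}{2}\right)$
$a{\left(-2000 \right)} + K{\left(940 \right)} = \frac{1}{2} \left(-2000\right) \left(-10 - -2000\right) + 940 = \frac{1}{2} \left(-2000\right) \left(-10 + 2000\right) + 940 = \frac{1}{2} \left(-2000\right) 1990 + 940 = -1990000 + 940 = -1989060$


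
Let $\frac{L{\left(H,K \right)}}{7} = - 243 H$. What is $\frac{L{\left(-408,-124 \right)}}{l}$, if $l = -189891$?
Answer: $- \frac{25704}{7033} \approx -3.6548$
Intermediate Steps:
$L{\left(H,K \right)} = - 1701 H$ ($L{\left(H,K \right)} = 7 \left(- 243 H\right) = - 1701 H$)
$\frac{L{\left(-408,-124 \right)}}{l} = \frac{\left(-1701\right) \left(-408\right)}{-189891} = 694008 \left(- \frac{1}{189891}\right) = - \frac{25704}{7033}$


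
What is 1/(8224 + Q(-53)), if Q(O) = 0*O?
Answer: 1/8224 ≈ 0.00012160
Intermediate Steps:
Q(O) = 0
1/(8224 + Q(-53)) = 1/(8224 + 0) = 1/8224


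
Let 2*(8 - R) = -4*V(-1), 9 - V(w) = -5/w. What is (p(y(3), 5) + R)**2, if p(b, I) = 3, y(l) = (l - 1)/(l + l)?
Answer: 361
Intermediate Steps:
y(l) = (-1 + l)/(2*l) (y(l) = (-1 + l)/((2*l)) = (-1 + l)*(1/(2*l)) = (-1 + l)/(2*l))
V(w) = 9 + 5/w (V(w) = 9 - (-5)/w = 9 + 5/w)
R = 16 (R = 8 - (-2)*(9 + 5/(-1)) = 8 - (-2)*(9 + 5*(-1)) = 8 - (-2)*(9 - 5) = 8 - (-2)*4 = 8 - 1/2*(-16) = 8 + 8 = 16)
(p(y(3), 5) + R)**2 = (3 + 16)**2 = 19**2 = 361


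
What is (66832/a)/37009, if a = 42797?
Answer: 66832/1583874173 ≈ 4.2195e-5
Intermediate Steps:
(66832/a)/37009 = (66832/42797)/37009 = (66832*(1/42797))*(1/37009) = (66832/42797)*(1/37009) = 66832/1583874173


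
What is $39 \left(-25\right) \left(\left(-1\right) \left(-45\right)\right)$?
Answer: $-43875$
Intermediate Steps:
$39 \left(-25\right) \left(\left(-1\right) \left(-45\right)\right) = \left(-975\right) 45 = -43875$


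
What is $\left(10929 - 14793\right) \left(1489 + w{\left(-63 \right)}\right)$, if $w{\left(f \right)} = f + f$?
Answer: $-5266632$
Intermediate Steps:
$w{\left(f \right)} = 2 f$
$\left(10929 - 14793\right) \left(1489 + w{\left(-63 \right)}\right) = \left(10929 - 14793\right) \left(1489 + 2 \left(-63\right)\right) = - 3864 \left(1489 - 126\right) = \left(-3864\right) 1363 = -5266632$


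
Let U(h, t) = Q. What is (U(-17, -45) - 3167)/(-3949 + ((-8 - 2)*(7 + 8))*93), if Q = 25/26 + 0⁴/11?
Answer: 82317/465374 ≈ 0.17688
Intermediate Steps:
Q = 25/26 (Q = 25*(1/26) + 0*(1/11) = 25/26 + 0 = 25/26 ≈ 0.96154)
U(h, t) = 25/26
(U(-17, -45) - 3167)/(-3949 + ((-8 - 2)*(7 + 8))*93) = (25/26 - 3167)/(-3949 + ((-8 - 2)*(7 + 8))*93) = -82317/(26*(-3949 - 10*15*93)) = -82317/(26*(-3949 - 150*93)) = -82317/(26*(-3949 - 13950)) = -82317/26/(-17899) = -82317/26*(-1/17899) = 82317/465374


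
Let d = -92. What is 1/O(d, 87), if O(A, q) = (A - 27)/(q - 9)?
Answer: -78/119 ≈ -0.65546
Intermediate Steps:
O(A, q) = (-27 + A)/(-9 + q)
1/O(d, 87) = 1/((-27 - 92)/(-9 + 87)) = 1/(-119/78) = -78/119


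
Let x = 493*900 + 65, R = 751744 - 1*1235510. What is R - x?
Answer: -927531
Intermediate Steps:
R = -483766 (R = 751744 - 1235510 = -483766)
x = 443765 (x = 443700 + 65 = 443765)
R - x = -483766 - 1*443765 = -483766 - 443765 = -927531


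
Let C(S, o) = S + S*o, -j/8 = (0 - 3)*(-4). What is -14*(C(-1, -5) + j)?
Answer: 1288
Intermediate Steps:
j = -96 (j = -8*(0 - 3)*(-4) = -(-24)*(-4) = -8*12 = -96)
-14*(C(-1, -5) + j) = -14*(-(1 - 5) - 96) = -14*(-1*(-4) - 96) = -14*(4 - 96) = -14*(-92) = 1288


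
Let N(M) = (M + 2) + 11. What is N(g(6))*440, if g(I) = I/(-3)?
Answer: 4840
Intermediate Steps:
g(I) = -I/3 (g(I) = I*(-1/3) = -I/3)
N(M) = 13 + M (N(M) = (2 + M) + 11 = 13 + M)
N(g(6))*440 = (13 - 1/3*6)*440 = (13 - 2)*440 = 11*440 = 4840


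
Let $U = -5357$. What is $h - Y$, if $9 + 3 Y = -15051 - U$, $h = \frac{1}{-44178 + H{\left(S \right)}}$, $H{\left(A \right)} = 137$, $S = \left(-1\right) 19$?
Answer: $\frac{427329820}{132123} \approx 3234.3$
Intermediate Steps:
$S = -19$
$h = - \frac{1}{44041}$ ($h = \frac{1}{-44178 + 137} = \frac{1}{-44041} = - \frac{1}{44041} \approx -2.2706 \cdot 10^{-5}$)
$Y = - \frac{9703}{3}$ ($Y = -3 + \frac{-15051 - -5357}{3} = -3 + \frac{-15051 + 5357}{3} = -3 + \frac{1}{3} \left(-9694\right) = -3 - \frac{9694}{3} = - \frac{9703}{3} \approx -3234.3$)
$h - Y = - \frac{1}{44041} - - \frac{9703}{3} = - \frac{1}{44041} + \frac{9703}{3} = \frac{427329820}{132123}$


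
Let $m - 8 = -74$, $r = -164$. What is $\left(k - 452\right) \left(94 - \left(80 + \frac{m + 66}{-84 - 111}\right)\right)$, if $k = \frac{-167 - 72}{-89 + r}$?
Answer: $- \frac{1597638}{253} \approx -6314.8$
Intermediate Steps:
$m = -66$ ($m = 8 - 74 = -66$)
$k = \frac{239}{253}$ ($k = \frac{-167 - 72}{-89 - 164} = - \frac{239}{-253} = \left(-239\right) \left(- \frac{1}{253}\right) = \frac{239}{253} \approx 0.94466$)
$\left(k - 452\right) \left(94 - \left(80 + \frac{m + 66}{-84 - 111}\right)\right) = \left(\frac{239}{253} - 452\right) \left(94 - \left(80 + \frac{-66 + 66}{-84 - 111}\right)\right) = - \frac{114117 \left(94 - \left(80 + \frac{0}{-195}\right)\right)}{253} = - \frac{114117 \left(94 - \left(80 + 0 \left(- \frac{1}{195}\right)\right)\right)}{253} = - \frac{114117 \left(94 - 80\right)}{253} = \left(- \frac{114117}{253}\right) 14 = - \frac{1597638}{253}$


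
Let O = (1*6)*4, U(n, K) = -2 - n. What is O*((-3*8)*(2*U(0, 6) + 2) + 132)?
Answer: 4320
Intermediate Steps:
O = 24 (O = 6*4 = 24)
O*((-3*8)*(2*U(0, 6) + 2) + 132) = 24*((-3*8)*(2*(-2 - 1*0) + 2) + 132) = 24*(-24*(2*(-2 + 0) + 2) + 132) = 24*(-24*(2*(-2) + 2) + 132) = 24*(-24*(-4 + 2) + 132) = 24*(-24*(-2) + 132) = 24*(48 + 132) = 24*180 = 4320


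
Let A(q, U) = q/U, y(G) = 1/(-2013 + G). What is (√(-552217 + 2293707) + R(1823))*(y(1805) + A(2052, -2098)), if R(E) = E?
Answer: -390955111/218192 - 214457*√1741490/218192 ≈ -3088.9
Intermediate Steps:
(√(-552217 + 2293707) + R(1823))*(y(1805) + A(2052, -2098)) = (√(-552217 + 2293707) + 1823)*(1/(-2013 + 1805) + 2052/(-2098)) = (√1741490 + 1823)*(1/(-208) + 2052*(-1/2098)) = (1823 + √1741490)*(-1/208 - 1026/1049) = (1823 + √1741490)*(-214457/218192) = -390955111/218192 - 214457*√1741490/218192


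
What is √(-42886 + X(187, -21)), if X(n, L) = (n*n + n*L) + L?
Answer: I*√11865 ≈ 108.93*I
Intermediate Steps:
X(n, L) = L + n² + L*n (X(n, L) = (n² + L*n) + L = L + n² + L*n)
√(-42886 + X(187, -21)) = √(-42886 + (-21 + 187² - 21*187)) = √(-42886 + (-21 + 34969 - 3927)) = √(-42886 + 31021) = √(-11865) = I*√11865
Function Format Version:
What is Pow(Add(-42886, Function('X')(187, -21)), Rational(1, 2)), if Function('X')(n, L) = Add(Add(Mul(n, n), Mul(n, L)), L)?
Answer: Mul(I, Pow(11865, Rational(1, 2))) ≈ Mul(108.93, I)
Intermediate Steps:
Function('X')(n, L) = Add(L, Pow(n, 2), Mul(L, n)) (Function('X')(n, L) = Add(Add(Pow(n, 2), Mul(L, n)), L) = Add(L, Pow(n, 2), Mul(L, n)))
Pow(Add(-42886, Function('X')(187, -21)), Rational(1, 2)) = Pow(Add(-42886, Add(-21, Pow(187, 2), Mul(-21, 187))), Rational(1, 2)) = Pow(Add(-42886, Add(-21, 34969, -3927)), Rational(1, 2)) = Pow(Add(-42886, 31021), Rational(1, 2)) = Pow(-11865, Rational(1, 2)) = Mul(I, Pow(11865, Rational(1, 2)))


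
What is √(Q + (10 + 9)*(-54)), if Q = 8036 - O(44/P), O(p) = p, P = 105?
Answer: √77280630/105 ≈ 83.723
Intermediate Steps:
Q = 843736/105 (Q = 8036 - 44/105 = 843736/105 ≈ 8035.6)
√(Q + (10 + 9)*(-54)) = √(843736/105 + (10 + 9)*(-54)) = √(843736/105 + 19*(-54)) = √(843736/105 - 1026) = √(736006/105) = √77280630/105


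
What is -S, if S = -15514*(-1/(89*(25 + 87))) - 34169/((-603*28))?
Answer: -1537079/429336 ≈ -3.5801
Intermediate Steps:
S = 1537079/429336 (S = -15514/(112*(-89)) - 34169/(-16884) = -15514/(-9968) - 34169*(-1/16884) = -15514*(-1/9968) + 34169/16884 = 7757/4984 + 34169/16884 = 1537079/429336 ≈ 3.5801)
-S = -1*1537079/429336 = -1537079/429336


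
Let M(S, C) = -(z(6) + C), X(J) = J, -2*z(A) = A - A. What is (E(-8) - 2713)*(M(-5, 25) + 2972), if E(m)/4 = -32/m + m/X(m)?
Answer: -7936271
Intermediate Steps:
z(A) = 0 (z(A) = -(A - A)/2 = -½*0 = 0)
E(m) = 4 - 128/m (E(m) = 4*(-32/m + m/m) = 4*(-32/m + 1) = 4*(1 - 32/m) = 4 - 128/m)
M(S, C) = -C (M(S, C) = -(0 + C) = -C)
(E(-8) - 2713)*(M(-5, 25) + 2972) = ((4 - 128/(-8)) - 2713)*(-1*25 + 2972) = ((4 - 128*(-⅛)) - 2713)*(-25 + 2972) = ((4 + 16) - 2713)*2947 = (20 - 2713)*2947 = -2693*2947 = -7936271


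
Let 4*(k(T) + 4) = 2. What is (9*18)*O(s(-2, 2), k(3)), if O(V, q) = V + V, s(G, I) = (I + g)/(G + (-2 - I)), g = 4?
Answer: -324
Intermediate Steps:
s(G, I) = (4 + I)/(-2 + G - I) (s(G, I) = (I + 4)/(G + (-2 - I)) = (4 + I)/(-2 + G - I))
k(T) = -7/2 (k(T) = -4 + (1/4)*2 = -4 + 1/2 = -7/2)
O(V, q) = 2*V
(9*18)*O(s(-2, 2), k(3)) = (9*18)*(2*((4 + 2)/(-2 - 2 - 1*2))) = 162*(2*(6/(-2 - 2 - 2))) = 162*(2*(6/(-6))) = 162*(2*(-1/6*6)) = 162*(2*(-1)) = 162*(-2) = -324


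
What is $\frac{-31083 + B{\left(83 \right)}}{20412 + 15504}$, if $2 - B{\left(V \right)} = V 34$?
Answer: $- \frac{11301}{11972} \approx -0.94395$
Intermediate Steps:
$B{\left(V \right)} = 2 - 34 V$ ($B{\left(V \right)} = 2 - V 34 = 2 - 34 V$)
$\frac{-31083 + B{\left(83 \right)}}{20412 + 15504} = \frac{-31083 + \left(2 - 2822\right)}{20412 + 15504} = \frac{-31083 + \left(2 - 2822\right)}{35916} = \left(-31083 - 2820\right) \frac{1}{35916} = \left(-33903\right) \frac{1}{35916} = - \frac{11301}{11972}$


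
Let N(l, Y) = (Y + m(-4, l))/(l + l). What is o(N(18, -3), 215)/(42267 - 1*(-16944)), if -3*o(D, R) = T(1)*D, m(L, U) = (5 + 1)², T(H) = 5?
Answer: -55/2131596 ≈ -2.5802e-5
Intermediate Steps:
m(L, U) = 36 (m(L, U) = 6² = 36)
N(l, Y) = (36 + Y)/(2*l) (N(l, Y) = (Y + 36)/(l + l) = (36 + Y)/((2*l)) = (36 + Y)*(1/(2*l)) = (36 + Y)/(2*l))
o(D, R) = -5*D/3
o(N(18, -3), 215)/(42267 - 1*(-16944)) = (-5*(36 - 3)/(6*18))/(42267 - 1*(-16944)) = (-5*33/(6*18))/(42267 + 16944) = -5/3*11/12/59211 = -55/36*1/59211 = -55/2131596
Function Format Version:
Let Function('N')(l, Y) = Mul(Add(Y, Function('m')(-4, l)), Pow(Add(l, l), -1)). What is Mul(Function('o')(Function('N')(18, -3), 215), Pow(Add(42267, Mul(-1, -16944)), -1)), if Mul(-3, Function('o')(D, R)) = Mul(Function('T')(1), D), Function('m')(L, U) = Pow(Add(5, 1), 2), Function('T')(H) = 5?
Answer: Rational(-55, 2131596) ≈ -2.5802e-5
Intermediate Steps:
Function('m')(L, U) = 36 (Function('m')(L, U) = Pow(6, 2) = 36)
Function('N')(l, Y) = Mul(Rational(1, 2), Pow(l, -1), Add(36, Y)) (Function('N')(l, Y) = Mul(Add(Y, 36), Pow(Add(l, l), -1)) = Mul(Add(36, Y), Pow(Mul(2, l), -1)) = Mul(Add(36, Y), Mul(Rational(1, 2), Pow(l, -1))) = Mul(Rational(1, 2), Pow(l, -1), Add(36, Y)))
Function('o')(D, R) = Mul(Rational(-5, 3), D) (Function('o')(D, R) = Mul(Rational(-1, 3), Mul(5, D)) = Mul(Rational(-5, 3), D))
Mul(Function('o')(Function('N')(18, -3), 215), Pow(Add(42267, Mul(-1, -16944)), -1)) = Mul(Mul(Rational(-5, 3), Mul(Rational(1, 2), Pow(18, -1), Add(36, -3))), Pow(Add(42267, Mul(-1, -16944)), -1)) = Mul(Mul(Rational(-5, 3), Mul(Rational(1, 2), Rational(1, 18), 33)), Pow(Add(42267, 16944), -1)) = Mul(Mul(Rational(-5, 3), Rational(11, 12)), Pow(59211, -1)) = Mul(Rational(-55, 36), Rational(1, 59211)) = Rational(-55, 2131596)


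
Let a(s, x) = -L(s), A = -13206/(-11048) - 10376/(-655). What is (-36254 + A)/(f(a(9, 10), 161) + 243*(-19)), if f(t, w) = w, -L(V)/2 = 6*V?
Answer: 131113305891/16122788320 ≈ 8.1322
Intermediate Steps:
L(V) = -12*V
A = 61641989/3618220 (A = -13206*(-1/11048) - 10376*(-1/655) = 6603/5524 + 10376/655 = 61641989/3618220 ≈ 17.037)
a(s, x) = 12*s (a(s, x) = -(-12)*s = 12*s)
(-36254 + A)/(f(a(9, 10), 161) + 243*(-19)) = (-36254 + 61641989/3618220)/(161 + 243*(-19)) = -131113305891/(3618220*(161 - 4617)) = -131113305891/3618220/(-4456) = -131113305891/3618220*(-1/4456) = 131113305891/16122788320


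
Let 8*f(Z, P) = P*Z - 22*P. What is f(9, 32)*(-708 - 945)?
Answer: 85956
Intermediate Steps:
f(Z, P) = -11*P/4 + P*Z/8 (f(Z, P) = (P*Z - 22*P)/8 = (-22*P + P*Z)/8 = -11*P/4 + P*Z/8)
f(9, 32)*(-708 - 945) = ((⅛)*32*(-22 + 9))*(-708 - 945) = ((⅛)*32*(-13))*(-1653) = -52*(-1653) = 85956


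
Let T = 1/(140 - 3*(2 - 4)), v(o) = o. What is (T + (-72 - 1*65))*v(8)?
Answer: -80004/73 ≈ -1095.9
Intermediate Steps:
T = 1/146 (T = 1/(140 - 3*(-2)) = 1/(140 + 6) = 1/146 ≈ 0.0068493)
(T + (-72 - 1*65))*v(8) = (1/146 + (-72 - 1*65))*8 = (1/146 + (-72 - 65))*8 = (1/146 - 137)*8 = -20001/146*8 = -80004/73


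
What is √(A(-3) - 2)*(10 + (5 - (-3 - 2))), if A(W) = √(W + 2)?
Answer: 20*√(-2 + I) ≈ 6.8712 + 29.107*I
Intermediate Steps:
A(W) = √(2 + W)
√(A(-3) - 2)*(10 + (5 - (-3 - 2))) = √(√(2 - 3) - 2)*(10 + (5 - (-3 - 2))) = √(√(-1) - 2)*(10 + (5 - 1*(-5))) = √(I - 2)*(10 + (5 + 5)) = √(-2 + I)*(10 + 10) = √(-2 + I)*20 = 20*√(-2 + I)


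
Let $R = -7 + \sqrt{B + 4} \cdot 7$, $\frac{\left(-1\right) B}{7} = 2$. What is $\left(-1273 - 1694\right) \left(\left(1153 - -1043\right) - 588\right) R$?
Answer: $33396552 - 33396552 i \sqrt{10} \approx 3.3397 \cdot 10^{7} - 1.0561 \cdot 10^{8} i$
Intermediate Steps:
$B = -14$ ($B = \left(-7\right) 2 = -14$)
$R = -7 + 7 i \sqrt{10}$ ($R = -7 + \sqrt{-14 + 4} \cdot 7 = -7 + \sqrt{-10} \cdot 7 = -7 + i \sqrt{10} \cdot 7 = -7 + 7 i \sqrt{10} \approx -7.0 + 22.136 i$)
$\left(-1273 - 1694\right) \left(\left(1153 - -1043\right) - 588\right) R = \left(-1273 - 1694\right) \left(\left(1153 - -1043\right) - 588\right) \left(-7 + 7 i \sqrt{10}\right) = - 2967 \left(\left(1153 + 1043\right) - 588\right) \left(-7 + 7 i \sqrt{10}\right) = - 2967 \left(2196 - 588\right) \left(-7 + 7 i \sqrt{10}\right) = \left(-2967\right) 1608 \left(-7 + 7 i \sqrt{10}\right) = - 4770936 \left(-7 + 7 i \sqrt{10}\right) = 33396552 - 33396552 i \sqrt{10}$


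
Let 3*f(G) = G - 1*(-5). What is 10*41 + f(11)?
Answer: 1246/3 ≈ 415.33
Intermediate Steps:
f(G) = 5/3 + G/3 (f(G) = (G - 1*(-5))/3 = (G + 5)/3 = (5 + G)/3 = 5/3 + G/3)
10*41 + f(11) = 10*41 + (5/3 + (1/3)*11) = 410 + (5/3 + 11/3) = 410 + 16/3 = 1246/3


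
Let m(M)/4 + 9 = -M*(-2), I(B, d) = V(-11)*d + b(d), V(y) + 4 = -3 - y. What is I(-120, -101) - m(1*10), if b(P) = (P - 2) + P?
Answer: -652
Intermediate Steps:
V(y) = -7 - y (V(y) = -4 + (-3 - y) = -7 - y)
b(P) = -2 + 2*P (b(P) = (-2 + P) + P = -2 + 2*P)
I(B, d) = -2 + 6*d (I(B, d) = (-7 - 1*(-11))*d + (-2 + 2*d) = (-7 + 11)*d + (-2 + 2*d) = 4*d + (-2 + 2*d) = -2 + 6*d)
m(M) = -36 + 8*M (m(M) = -36 + 4*(-M*(-2)) = -36 + 4*(2*M) = -36 + 8*M)
I(-120, -101) - m(1*10) = (-2 + 6*(-101)) - (-36 + 8*(1*10)) = (-2 - 606) - (-36 + 8*10) = -608 - (-36 + 80) = -608 - 1*44 = -608 - 44 = -652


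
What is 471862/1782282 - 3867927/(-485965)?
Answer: 3561522543122/433063336065 ≈ 8.2240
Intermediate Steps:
471862/1782282 - 3867927/(-485965) = 471862*(1/1782282) - 3867927*(-1/485965) = 235931/891141 + 3867927/485965 = 3561522543122/433063336065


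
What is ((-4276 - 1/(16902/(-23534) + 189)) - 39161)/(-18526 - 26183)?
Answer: 96235206511/99053326008 ≈ 0.97155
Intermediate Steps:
((-4276 - 1/(16902/(-23534) + 189)) - 39161)/(-18526 - 26183) = ((-4276 - 1/(16902*(-1/23534) + 189)) - 39161)/(-44709) = ((-4276 - 1/(-8451/11767 + 189)) - 39161)*(-1/44709) = ((-4276 - 1/2215512/11767) - 39161)*(-1/44709) = ((-4276 - 1*11767/2215512) - 39161)*(-1/44709) = ((-4276 - 11767/2215512) - 39161)*(-1/44709) = (-9473541079/2215512 - 39161)*(-1/44709) = -96235206511/2215512*(-1/44709) = 96235206511/99053326008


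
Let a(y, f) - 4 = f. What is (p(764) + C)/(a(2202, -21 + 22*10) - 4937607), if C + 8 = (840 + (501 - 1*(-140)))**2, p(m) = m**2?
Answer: -2777049/4937404 ≈ -0.56245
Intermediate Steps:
a(y, f) = 4 + f
C = 2193353 (C = -8 + (840 + (501 - 1*(-140)))**2 = -8 + (840 + (501 + 140))**2 = -8 + (840 + 641)**2 = -8 + 1481**2 = -8 + 2193361 = 2193353)
(p(764) + C)/(a(2202, -21 + 22*10) - 4937607) = (764**2 + 2193353)/((4 + (-21 + 22*10)) - 4937607) = (583696 + 2193353)/((4 + (-21 + 220)) - 4937607) = 2777049/((4 + 199) - 4937607) = 2777049/(203 - 4937607) = 2777049/(-4937404) = 2777049*(-1/4937404) = -2777049/4937404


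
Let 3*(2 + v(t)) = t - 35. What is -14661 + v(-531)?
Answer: -44555/3 ≈ -14852.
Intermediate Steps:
v(t) = -41/3 + t/3 (v(t) = -2 + (t - 35)/3 = -2 + (-35 + t)/3 = -2 + (-35/3 + t/3) = -41/3 + t/3)
-14661 + v(-531) = -14661 + (-41/3 + (⅓)*(-531)) = -14661 + (-41/3 - 177) = -14661 - 572/3 = -44555/3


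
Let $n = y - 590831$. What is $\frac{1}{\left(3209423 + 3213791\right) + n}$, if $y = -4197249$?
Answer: $\frac{1}{1635134} \approx 6.1157 \cdot 10^{-7}$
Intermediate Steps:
$n = -4788080$ ($n = -4197249 - 590831 = -4788080$)
$\frac{1}{\left(3209423 + 3213791\right) + n} = \frac{1}{\left(3209423 + 3213791\right) - 4788080} = \frac{1}{6423214 - 4788080} = \frac{1}{1635134}$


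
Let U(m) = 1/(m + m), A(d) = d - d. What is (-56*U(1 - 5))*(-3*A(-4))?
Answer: 0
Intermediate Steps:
A(d) = 0
U(m) = 1/(2*m)
(-56*U(1 - 5))*(-3*A(-4)) = (-28/(1 - 5))*(-3*0) = -28/(-4)*0 = -28*(-1)/4*0 = -56*(-⅛)*0 = 7*0 = 0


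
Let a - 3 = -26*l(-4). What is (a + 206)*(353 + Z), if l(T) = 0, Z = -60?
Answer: 61237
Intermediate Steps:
a = 3 (a = 3 - 26*0 = 3 + 0 = 3)
(a + 206)*(353 + Z) = (3 + 206)*(353 - 60) = 209*293 = 61237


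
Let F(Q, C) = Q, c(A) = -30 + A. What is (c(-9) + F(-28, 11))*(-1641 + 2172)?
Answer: -35577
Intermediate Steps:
(c(-9) + F(-28, 11))*(-1641 + 2172) = ((-30 - 9) - 28)*(-1641 + 2172) = (-39 - 28)*531 = -67*531 = -35577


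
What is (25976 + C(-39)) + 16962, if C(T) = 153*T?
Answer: 36971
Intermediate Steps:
(25976 + C(-39)) + 16962 = (25976 + 153*(-39)) + 16962 = (25976 - 5967) + 16962 = 20009 + 16962 = 36971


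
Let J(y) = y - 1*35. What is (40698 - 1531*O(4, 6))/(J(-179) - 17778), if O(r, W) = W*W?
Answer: 7209/8996 ≈ 0.80136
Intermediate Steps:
J(y) = -35 + y (J(y) = y - 35 = -35 + y)
O(r, W) = W²
(40698 - 1531*O(4, 6))/(J(-179) - 17778) = (40698 - 1531*6²)/((-35 - 179) - 17778) = (40698 - 1531*36)/(-214 - 17778) = (40698 - 55116)/(-17992) = -14418*(-1/17992) = 7209/8996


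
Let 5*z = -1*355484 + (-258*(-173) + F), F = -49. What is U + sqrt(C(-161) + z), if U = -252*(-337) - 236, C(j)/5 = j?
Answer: 84688 + 2*I*sqrt(393655)/5 ≈ 84688.0 + 250.97*I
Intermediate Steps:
C(j) = 5*j
z = -310899/5 (z = (-1*355484 + (-258*(-173) - 49))/5 = (-355484 + (44634 - 49))/5 = (-355484 + 44585)/5 = (1/5)*(-310899) = -310899/5 ≈ -62180.)
U = 84688 (U = 84924 - 236 = 84688)
U + sqrt(C(-161) + z) = 84688 + sqrt(5*(-161) - 310899/5) = 84688 + sqrt(-805 - 310899/5) = 84688 + sqrt(-314924/5) = 84688 + 2*I*sqrt(393655)/5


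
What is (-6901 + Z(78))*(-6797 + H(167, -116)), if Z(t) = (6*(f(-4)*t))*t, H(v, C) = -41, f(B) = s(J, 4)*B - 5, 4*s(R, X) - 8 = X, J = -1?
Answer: 4290633022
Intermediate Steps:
s(R, X) = 2 + X/4
f(B) = -5 + 3*B (f(B) = (2 + (1/4)*4)*B - 5 = (2 + 1)*B - 5 = 3*B - 5 = -5 + 3*B)
Z(t) = -102*t**2 (Z(t) = (6*((-5 + 3*(-4))*t))*t = (6*((-5 - 12)*t))*t = (6*(-17*t))*t = (-102*t)*t = -102*t**2)
(-6901 + Z(78))*(-6797 + H(167, -116)) = (-6901 - 102*78**2)*(-6797 - 41) = (-6901 - 102*6084)*(-6838) = (-6901 - 620568)*(-6838) = -627469*(-6838) = 4290633022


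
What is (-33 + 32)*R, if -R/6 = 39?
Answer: 234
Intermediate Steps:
R = -234 (R = -6*39 = -234)
(-33 + 32)*R = (-33 + 32)*(-234) = -1*(-234) = 234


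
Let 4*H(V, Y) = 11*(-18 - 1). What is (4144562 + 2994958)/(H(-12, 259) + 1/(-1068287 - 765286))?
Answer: -52363324419840/383216761 ≈ -1.3664e+5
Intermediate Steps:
H(V, Y) = -209/4 (H(V, Y) = (11*(-18 - 1))/4 = (11*(-19))/4 = (¼)*(-209) = -209/4)
(4144562 + 2994958)/(H(-12, 259) + 1/(-1068287 - 765286)) = (4144562 + 2994958)/(-209/4 + 1/(-1068287 - 765286)) = 7139520/(-209/4 + 1/(-1833573)) = 7139520/(-209/4 - 1/1833573) = 7139520/(-383216761/7334292) = 7139520*(-7334292/383216761) = -52363324419840/383216761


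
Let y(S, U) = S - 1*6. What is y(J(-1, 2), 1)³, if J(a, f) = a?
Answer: -343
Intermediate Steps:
y(S, U) = -6 + S (y(S, U) = S - 6 = -6 + S)
y(J(-1, 2), 1)³ = (-6 - 1)³ = (-7)³ = -343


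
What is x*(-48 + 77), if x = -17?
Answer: -493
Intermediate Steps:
x*(-48 + 77) = -17*(-48 + 77) = -17*29 = -493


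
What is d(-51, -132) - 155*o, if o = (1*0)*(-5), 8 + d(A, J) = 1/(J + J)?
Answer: -2113/264 ≈ -8.0038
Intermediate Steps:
d(A, J) = -8 + 1/(2*J) (d(A, J) = -8 + 1/(J + J) = -8 + 1/(2*J))
o = 0 (o = 0*(-5) = 0)
d(-51, -132) - 155*o = (-8 + (1/2)/(-132)) - 155*0 = (-8 + (1/2)*(-1/132)) + 0 = (-8 - 1/264) + 0 = -2113/264 + 0 = -2113/264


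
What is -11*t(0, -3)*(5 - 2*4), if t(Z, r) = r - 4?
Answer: -231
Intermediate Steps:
t(Z, r) = -4 + r
-11*t(0, -3)*(5 - 2*4) = -11*(-4 - 3)*(5 - 2*4) = -(-77)*(5 - 8) = -(-77)*(-3) = -11*21 = -231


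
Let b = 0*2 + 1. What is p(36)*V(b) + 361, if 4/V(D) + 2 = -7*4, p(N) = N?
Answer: 1781/5 ≈ 356.20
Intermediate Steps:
b = 1 (b = 0 + 1 = 1)
V(D) = -2/15 (V(D) = 4/(-2 - 7*4) = 4/(-2 - 28) = 4/(-30) = 4*(-1/30) = -2/15)
p(36)*V(b) + 361 = 36*(-2/15) + 361 = -24/5 + 361 = 1781/5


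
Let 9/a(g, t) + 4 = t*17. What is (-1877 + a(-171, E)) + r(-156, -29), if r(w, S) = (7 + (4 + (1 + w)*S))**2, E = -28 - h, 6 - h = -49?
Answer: 28727554976/1415 ≈ 2.0302e+7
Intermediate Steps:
h = 55 (h = 6 - 1*(-49) = 6 + 49 = 55)
E = -83 (E = -28 - 1*55 = -28 - 55 = -83)
r(w, S) = (11 + S*(1 + w))**2 (r(w, S) = (7 + (4 + S*(1 + w)))**2 = (11 + S*(1 + w))**2)
a(g, t) = 9/(-4 + 17*t) (a(g, t) = 9/(-4 + t*17) = 9/(-4 + 17*t))
(-1877 + a(-171, E)) + r(-156, -29) = (-1877 + 9/(-4 + 17*(-83))) + (11 - 29 - 29*(-156))**2 = (-1877 + 9/(-4 - 1411)) + (11 - 29 + 4524)**2 = (-1877 + 9/(-1415)) + 4506**2 = (-1877 + 9*(-1/1415)) + 20304036 = (-1877 - 9/1415) + 20304036 = -2655964/1415 + 20304036 = 28727554976/1415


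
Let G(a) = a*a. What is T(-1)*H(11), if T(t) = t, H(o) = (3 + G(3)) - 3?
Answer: -9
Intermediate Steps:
G(a) = a²
H(o) = 9 (H(o) = (3 + 3²) - 3 = (3 + 9) - 3 = 12 - 3 = 9)
T(-1)*H(11) = -1*9 = -9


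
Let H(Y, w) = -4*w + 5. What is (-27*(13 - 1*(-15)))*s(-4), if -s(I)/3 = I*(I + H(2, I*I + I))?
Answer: 426384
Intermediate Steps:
H(Y, w) = 5 - 4*w
s(I) = -3*I*(5 - 4*I² - 3*I) (s(I) = -3*I*(I + (5 - 4*(I*I + I))) = -3*I*(I + (5 - 4*(I² + I))) = -3*I*(I + (5 - 4*(I + I²))) = -3*I*(I + (5 + (-4*I - 4*I²))) = -3*I*(I + (5 - 4*I - 4*I²)) = -3*I*(5 - 4*I² - 3*I))
(-27*(13 - 1*(-15)))*s(-4) = (-27*(13 - 1*(-15)))*(3*(-4)*(-5 + 3*(-4) + 4*(-4)²)) = (-27*(13 + 15))*(3*(-4)*(-5 - 12 + 4*16)) = (-27*28)*(3*(-4)*(-5 - 12 + 64)) = -2268*(-4)*47 = -756*(-564) = 426384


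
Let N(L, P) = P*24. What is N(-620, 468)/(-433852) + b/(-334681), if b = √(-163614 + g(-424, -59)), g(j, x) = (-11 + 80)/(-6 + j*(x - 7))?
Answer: -2808/108463 - I*√14230208978966/3121235006 ≈ -0.025889 - 0.0012086*I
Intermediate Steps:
g(j, x) = 69/(-6 + j*(-7 + x))
N(L, P) = 24*P
b = I*√14230208978966/9326 (b = √(-163614 + 69/(-6 - 7*(-424) - 424*(-59))) = √(-163614 + 69/(-6 + 2968 + 25016)) = √(-163614 + 69/27978) = √(-163614 + 69*(1/27978)) = √(-163614 + 23/9326) = √(-1525864141/9326) = I*√14230208978966/9326 ≈ 404.49*I)
N(-620, 468)/(-433852) + b/(-334681) = (24*468)/(-433852) + (I*√14230208978966/9326)/(-334681) = 11232*(-1/433852) + (I*√14230208978966/9326)*(-1/334681) = -2808/108463 - I*√14230208978966/3121235006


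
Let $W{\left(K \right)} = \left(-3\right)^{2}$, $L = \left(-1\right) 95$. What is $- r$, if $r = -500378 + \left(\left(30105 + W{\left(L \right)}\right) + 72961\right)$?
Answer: $397303$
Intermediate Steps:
$L = -95$
$W{\left(K \right)} = 9$
$r = -397303$ ($r = -500378 + \left(\left(30105 + 9\right) + 72961\right) = -500378 + \left(30114 + 72961\right) = -500378 + 103075 = -397303$)
$- r = \left(-1\right) \left(-397303\right) = 397303$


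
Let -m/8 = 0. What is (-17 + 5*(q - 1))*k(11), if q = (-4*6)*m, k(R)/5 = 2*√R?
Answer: -220*√11 ≈ -729.66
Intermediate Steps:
m = 0 (m = -8*0 = 0)
k(R) = 10*√R (k(R) = 5*(2*√R) = 10*√R)
q = 0 (q = -4*6*0 = -24*0 = 0)
(-17 + 5*(q - 1))*k(11) = (-17 + 5*(0 - 1))*(10*√11) = (-17 + 5*(-1))*(10*√11) = (-17 - 5)*(10*√11) = -220*√11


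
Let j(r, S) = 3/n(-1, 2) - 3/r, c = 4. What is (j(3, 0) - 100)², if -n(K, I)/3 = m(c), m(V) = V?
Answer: 164025/16 ≈ 10252.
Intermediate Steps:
n(K, I) = -12 (n(K, I) = -3*4 = -12)
j(r, S) = -¼ - 3/r (j(r, S) = 3/(-12) - 3/r = 3*(-1/12) - 3/r = -¼ - 3/r)
(j(3, 0) - 100)² = ((¼)*(-12 - 1*3)/3 - 100)² = ((¼)*(⅓)*(-12 - 3) - 100)² = ((¼)*(⅓)*(-15) - 100)² = (-5/4 - 100)² = (-405/4)² = 164025/16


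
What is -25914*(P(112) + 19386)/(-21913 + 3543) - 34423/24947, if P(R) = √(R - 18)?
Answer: 6265981101439/229138195 + 12957*√94/9185 ≈ 27360.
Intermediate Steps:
P(R) = √(-18 + R)
-25914*(P(112) + 19386)/(-21913 + 3543) - 34423/24947 = -25914*(√(-18 + 112) + 19386)/(-21913 + 3543) - 34423/24947 = -(-251184402/9185 - 12957*√94/9185) - 34423*1/24947 = -(-251184402/9185 - 12957*√94/9185) - 34423/24947 = -25914*(-9693/9185 - √94/18370) - 34423/24947 = (251184402/9185 + 12957*√94/9185) - 34423/24947 = 6265981101439/229138195 + 12957*√94/9185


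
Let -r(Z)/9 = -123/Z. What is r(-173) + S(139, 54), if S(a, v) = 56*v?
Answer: 522045/173 ≈ 3017.6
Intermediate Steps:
r(Z) = 1107/Z (r(Z) = -(-1107)/Z = 1107/Z)
r(-173) + S(139, 54) = 1107/(-173) + 56*54 = 1107*(-1/173) + 3024 = -1107/173 + 3024 = 522045/173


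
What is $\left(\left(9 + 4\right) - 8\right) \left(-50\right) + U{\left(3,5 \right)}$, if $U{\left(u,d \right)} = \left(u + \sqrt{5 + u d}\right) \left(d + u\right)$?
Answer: $-226 + 16 \sqrt{5} \approx -190.22$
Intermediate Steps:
$U{\left(u,d \right)} = \left(d + u\right) \left(u + \sqrt{5 + d u}\right)$ ($U{\left(u,d \right)} = \left(u + \sqrt{5 + d u}\right) \left(d + u\right) = \left(d + u\right) \left(u + \sqrt{5 + d u}\right)$)
$\left(\left(9 + 4\right) - 8\right) \left(-50\right) + U{\left(3,5 \right)} = \left(\left(9 + 4\right) - 8\right) \left(-50\right) + \left(3^{2} + 5 \cdot 3 + 5 \sqrt{5 + 5 \cdot 3} + 3 \sqrt{5 + 5 \cdot 3}\right) = \left(13 - 8\right) \left(-50\right) + \left(9 + 15 + 5 \sqrt{5 + 15} + 3 \sqrt{5 + 15}\right) = 5 \left(-50\right) + \left(9 + 15 + 5 \sqrt{20} + 3 \sqrt{20}\right) = -250 + \left(9 + 15 + 5 \cdot 2 \sqrt{5} + 3 \cdot 2 \sqrt{5}\right) = -250 + \left(9 + 15 + 10 \sqrt{5} + 6 \sqrt{5}\right) = -250 + \left(24 + 16 \sqrt{5}\right) = -226 + 16 \sqrt{5}$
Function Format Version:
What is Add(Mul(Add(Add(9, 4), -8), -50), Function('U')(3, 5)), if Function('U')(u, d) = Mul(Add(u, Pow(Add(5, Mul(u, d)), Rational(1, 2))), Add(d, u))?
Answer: Add(-226, Mul(16, Pow(5, Rational(1, 2)))) ≈ -190.22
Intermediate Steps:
Function('U')(u, d) = Mul(Add(d, u), Add(u, Pow(Add(5, Mul(d, u)), Rational(1, 2)))) (Function('U')(u, d) = Mul(Add(u, Pow(Add(5, Mul(d, u)), Rational(1, 2))), Add(d, u)) = Mul(Add(d, u), Add(u, Pow(Add(5, Mul(d, u)), Rational(1, 2)))))
Add(Mul(Add(Add(9, 4), -8), -50), Function('U')(3, 5)) = Add(Mul(Add(Add(9, 4), -8), -50), Add(Pow(3, 2), Mul(5, 3), Mul(5, Pow(Add(5, Mul(5, 3)), Rational(1, 2))), Mul(3, Pow(Add(5, Mul(5, 3)), Rational(1, 2))))) = Add(Mul(Add(13, -8), -50), Add(9, 15, Mul(5, Pow(Add(5, 15), Rational(1, 2))), Mul(3, Pow(Add(5, 15), Rational(1, 2))))) = Add(Mul(5, -50), Add(9, 15, Mul(5, Pow(20, Rational(1, 2))), Mul(3, Pow(20, Rational(1, 2))))) = Add(-250, Add(9, 15, Mul(5, Mul(2, Pow(5, Rational(1, 2)))), Mul(3, Mul(2, Pow(5, Rational(1, 2)))))) = Add(-250, Add(9, 15, Mul(10, Pow(5, Rational(1, 2))), Mul(6, Pow(5, Rational(1, 2))))) = Add(-250, Add(24, Mul(16, Pow(5, Rational(1, 2))))) = Add(-226, Mul(16, Pow(5, Rational(1, 2))))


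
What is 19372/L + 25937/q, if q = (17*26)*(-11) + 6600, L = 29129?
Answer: 789187409/50626202 ≈ 15.589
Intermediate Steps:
q = 1738 (q = 442*(-11) + 6600 = -4862 + 6600 = 1738)
19372/L + 25937/q = 19372/29129 + 25937/1738 = 789187409/50626202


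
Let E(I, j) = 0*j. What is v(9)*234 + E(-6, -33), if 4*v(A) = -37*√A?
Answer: -12987/2 ≈ -6493.5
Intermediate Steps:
v(A) = -37*√A/4 (v(A) = (-37*√A)/4 = -37*√A/4)
E(I, j) = 0
v(9)*234 + E(-6, -33) = -37*√9/4*234 + 0 = -37/4*3*234 + 0 = -111/4*234 + 0 = -12987/2 + 0 = -12987/2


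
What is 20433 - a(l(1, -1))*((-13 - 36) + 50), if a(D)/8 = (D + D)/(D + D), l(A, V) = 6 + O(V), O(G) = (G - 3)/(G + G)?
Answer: 20425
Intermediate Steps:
O(G) = (-3 + G)/(2*G) (O(G) = (-3 + G)/((2*G)) = (-3 + G)*(1/(2*G)) = (-3 + G)/(2*G))
l(A, V) = 6 + (-3 + V)/(2*V)
a(D) = 8 (a(D) = 8*((D + D)/(D + D)) = 8*((2*D)/((2*D))) = 8*((2*D)*(1/(2*D))) = 8*1 = 8)
20433 - a(l(1, -1))*((-13 - 36) + 50) = 20433 - 8*((-13 - 36) + 50) = 20433 - 8*(-49 + 50) = 20433 - 8 = 20425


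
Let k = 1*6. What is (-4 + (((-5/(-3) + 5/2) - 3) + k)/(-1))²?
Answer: 4489/36 ≈ 124.69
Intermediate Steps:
k = 6
(-4 + (((-5/(-3) + 5/2) - 3) + k)/(-1))² = (-4 + (((-5/(-3) + 5/2) - 3) + 6)/(-1))² = (-4 + (((-5*(-⅓) + 5*(½)) - 3) + 6)*(-1))² = (-4 + (((5/3 + 5/2) - 3) + 6)*(-1))² = (-4 + ((25/6 - 3) + 6)*(-1))² = (-4 + (7/6 + 6)*(-1))² = (-4 + (43/6)*(-1))² = (-4 - 43/6)² = (-67/6)² = 4489/36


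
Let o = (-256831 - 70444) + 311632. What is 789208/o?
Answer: -789208/15643 ≈ -50.451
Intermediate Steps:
o = -15643 (o = -327275 + 311632 = -15643)
789208/o = 789208/(-15643) = 789208*(-1/15643) = -789208/15643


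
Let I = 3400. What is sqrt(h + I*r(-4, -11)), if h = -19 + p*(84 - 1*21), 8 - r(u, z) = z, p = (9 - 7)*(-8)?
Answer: sqrt(63573) ≈ 252.14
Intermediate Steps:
p = -16 (p = 2*(-8) = -16)
r(u, z) = 8 - z
h = -1027 (h = -19 - 16*(84 - 1*21) = -19 - 16*(84 - 21) = -19 - 16*63 = -19 - 1008 = -1027)
sqrt(h + I*r(-4, -11)) = sqrt(-1027 + 3400*(8 - 1*(-11))) = sqrt(-1027 + 3400*(8 + 11)) = sqrt(-1027 + 3400*19) = sqrt(-1027 + 64600) = sqrt(63573)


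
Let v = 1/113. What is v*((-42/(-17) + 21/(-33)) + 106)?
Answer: 20165/21131 ≈ 0.95428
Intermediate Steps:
v = 1/113 ≈ 0.0088496
v*((-42/(-17) + 21/(-33)) + 106) = ((-42/(-17) + 21/(-33)) + 106)/113 = ((-42*(-1/17) + 21*(-1/33)) + 106)/113 = ((42/17 - 7/11) + 106)/113 = (343/187 + 106)/113 = (1/113)*(20165/187) = 20165/21131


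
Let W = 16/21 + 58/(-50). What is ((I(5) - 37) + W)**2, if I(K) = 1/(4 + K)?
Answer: 3448860529/2480625 ≈ 1390.3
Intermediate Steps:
W = -209/525 (W = 16*(1/21) + 58*(-1/50) = 16/21 - 29/25 = -209/525 ≈ -0.39810)
((I(5) - 37) + W)**2 = ((1/(4 + 5) - 37) - 209/525)**2 = ((1/9 - 37) - 209/525)**2 = (-332/9 - 209/525)**2 = (-58727/1575)**2 = 3448860529/2480625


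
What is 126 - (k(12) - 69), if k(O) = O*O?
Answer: 51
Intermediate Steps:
k(O) = O**2
126 - (k(12) - 69) = 126 - (12**2 - 69) = 126 - (144 - 69) = 126 - 1*75 = 126 - 75 = 51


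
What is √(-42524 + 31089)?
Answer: I*√11435 ≈ 106.93*I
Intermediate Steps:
√(-42524 + 31089) = √(-11435) = I*√11435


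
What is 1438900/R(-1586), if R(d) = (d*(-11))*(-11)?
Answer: -719450/95953 ≈ -7.4979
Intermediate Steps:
R(d) = 121*d (R(d) = -11*d*(-11) = 121*d)
1438900/R(-1586) = 1438900/((121*(-1586))) = 1438900/(-191906) = 1438900*(-1/191906) = -719450/95953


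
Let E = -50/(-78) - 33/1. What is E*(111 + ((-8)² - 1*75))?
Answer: -126200/39 ≈ -3235.9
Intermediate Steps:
E = -1262/39 (E = -50*(-1/78) - 33*1 = 25/39 - 33 = -1262/39 ≈ -32.359)
E*(111 + ((-8)² - 1*75)) = -1262*(111 + ((-8)² - 1*75))/39 = -1262*(111 + (64 - 75))/39 = -1262*(111 - 11)/39 = -1262/39*100 = -126200/39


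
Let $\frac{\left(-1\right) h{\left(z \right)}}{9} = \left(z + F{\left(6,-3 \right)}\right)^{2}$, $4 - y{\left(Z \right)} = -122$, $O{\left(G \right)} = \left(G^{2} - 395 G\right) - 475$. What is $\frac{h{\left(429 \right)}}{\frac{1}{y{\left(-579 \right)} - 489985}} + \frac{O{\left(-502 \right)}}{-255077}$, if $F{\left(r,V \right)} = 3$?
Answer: $\frac{209870982282359269}{255077} \approx 8.2277 \cdot 10^{11}$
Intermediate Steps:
$O{\left(G \right)} = -475 + G^{2} - 395 G$
$y{\left(Z \right)} = 126$ ($y{\left(Z \right)} = 4 - -122 = 4 + 122 = 126$)
$h{\left(z \right)} = - 9 \left(3 + z\right)^{2}$ ($h{\left(z \right)} = - 9 \left(z + 3\right)^{2} = - 9 \left(3 + z\right)^{2}$)
$\frac{h{\left(429 \right)}}{\frac{1}{y{\left(-579 \right)} - 489985}} + \frac{O{\left(-502 \right)}}{-255077} = \frac{\left(-9\right) \left(3 + 429\right)^{2}}{\frac{1}{126 - 489985}} + \frac{-475 + \left(-502\right)^{2} - -198290}{-255077} = \frac{\left(-9\right) 432^{2}}{\frac{1}{-489859}} + \left(-475 + 252004 + 198290\right) \left(- \frac{1}{255077}\right) = \frac{\left(-9\right) 186624}{- \frac{1}{489859}} + 449819 \left(- \frac{1}{255077}\right) = \left(-1679616\right) \left(-489859\right) - \frac{449819}{255077} = 822775014144 - \frac{449819}{255077} = \frac{209870982282359269}{255077}$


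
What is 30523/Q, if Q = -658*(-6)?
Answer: 30523/3948 ≈ 7.7313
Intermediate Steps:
Q = 3948
30523/Q = 30523/3948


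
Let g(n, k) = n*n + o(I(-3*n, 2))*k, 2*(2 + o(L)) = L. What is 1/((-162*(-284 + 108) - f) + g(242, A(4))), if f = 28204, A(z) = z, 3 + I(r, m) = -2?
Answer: 1/58854 ≈ 1.6991e-5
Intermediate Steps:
I(r, m) = -5 (I(r, m) = -3 - 2 = -5)
o(L) = -2 + L/2
g(n, k) = n**2 - 9*k/2 (g(n, k) = n*n + (-2 + (1/2)*(-5))*k = n**2 + (-2 - 5/2)*k = n**2 - 9*k/2)
1/((-162*(-284 + 108) - f) + g(242, A(4))) = 1/((-162*(-284 + 108) - 1*28204) + (242**2 - 9/2*4)) = 1/((-162*(-176) - 28204) + (58564 - 18)) = 1/((28512 - 28204) + 58546) = 1/(308 + 58546) = 1/58854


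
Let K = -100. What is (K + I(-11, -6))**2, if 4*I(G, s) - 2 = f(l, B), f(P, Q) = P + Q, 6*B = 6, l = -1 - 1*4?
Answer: 40401/4 ≈ 10100.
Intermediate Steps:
l = -5 (l = -1 - 4 = -5)
B = 1 (B = (1/6)*6 = 1)
I(G, s) = -1/2 (I(G, s) = 1/2 + (-5 + 1)/4 = 1/2 + (1/4)*(-4) = 1/2 - 1 = -1/2)
(K + I(-11, -6))**2 = (-100 - 1/2)**2 = (-201/2)**2 = 40401/4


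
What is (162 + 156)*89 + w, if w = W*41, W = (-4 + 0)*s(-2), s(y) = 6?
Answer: 27318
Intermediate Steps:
W = -24 (W = (-4 + 0)*6 = -4*6 = -24)
w = -984 (w = -24*41 = -984)
(162 + 156)*89 + w = (162 + 156)*89 - 984 = 318*89 - 984 = 28302 - 984 = 27318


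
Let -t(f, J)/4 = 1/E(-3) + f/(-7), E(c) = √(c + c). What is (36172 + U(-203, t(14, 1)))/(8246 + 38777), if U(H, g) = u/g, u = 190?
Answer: 180974/235115 - 19*I*√6/470230 ≈ 0.76973 - 9.8974e-5*I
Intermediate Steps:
E(c) = √2*√c (E(c) = √(2*c) = √2*√c)
t(f, J) = 4*f/7 + 2*I*√6/3 (t(f, J) = -4*(1/(√2*√(-3)) + f/(-7)) = -4*(1/(√2*(I*√3)) + f*(-⅐)) = -4*(1/(I*√6) - f/7) = -4*(1*(-I*√6/6) - f/7) = -4*(-I*√6/6 - f/7) = -4*(-f/7 - I*√6/6) = 4*f/7 + 2*I*√6/3)
U(H, g) = 190/g
(36172 + U(-203, t(14, 1)))/(8246 + 38777) = (36172 + 190/((4/7)*14 + 2*I*√6/3))/(8246 + 38777) = (36172 + 190/(8 + 2*I*√6/3))/47023 = (36172 + 190/(8 + 2*I*√6/3))*(1/47023) = 36172/47023 + 190/(47023*(8 + 2*I*√6/3))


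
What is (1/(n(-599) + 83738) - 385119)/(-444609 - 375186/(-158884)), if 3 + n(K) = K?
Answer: 1271757313681943/1468200074237280 ≈ 0.86620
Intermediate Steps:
n(K) = -3 + K
(1/(n(-599) + 83738) - 385119)/(-444609 - 375186/(-158884)) = (1/((-3 - 599) + 83738) - 385119)/(-444609 - 375186/(-158884)) = (1/(-602 + 83738) - 385119)/(-444609 - 375186*(-1/158884)) = (1/83136 - 385119)/(-444609 + 187593/79442) = (1/83136 - 385119)/(-35320440585/79442) = -32017253183/83136*(-79442/35320440585) = 1271757313681943/1468200074237280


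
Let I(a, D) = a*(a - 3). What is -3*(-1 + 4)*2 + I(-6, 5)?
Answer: 36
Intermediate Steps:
I(a, D) = a*(-3 + a)
-3*(-1 + 4)*2 + I(-6, 5) = -3*(-1 + 4)*2 - 6*(-3 - 6) = -3*3*2 - 6*(-9) = -9*2 + 54 = -18 + 54 = 36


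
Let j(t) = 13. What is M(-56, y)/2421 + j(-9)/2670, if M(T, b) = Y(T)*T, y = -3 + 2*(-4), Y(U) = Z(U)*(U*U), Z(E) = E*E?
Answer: -490151270149/2154690 ≈ -2.2748e+5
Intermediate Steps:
Z(E) = E**2
Y(U) = U**4 (Y(U) = U**2*(U*U) = U**2*U**2 = U**4)
y = -11 (y = -3 - 8 = -11)
M(T, b) = T**5 (M(T, b) = T**4*T = T**5)
M(-56, y)/2421 + j(-9)/2670 = (-56)**5/2421 + 13/2670 = -550731776*1/2421 + 13*(1/2670) = -550731776/2421 + 13/2670 = -490151270149/2154690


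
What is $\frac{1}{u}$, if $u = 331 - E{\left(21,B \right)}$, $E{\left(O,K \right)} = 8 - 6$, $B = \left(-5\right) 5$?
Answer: $\frac{1}{329} \approx 0.0030395$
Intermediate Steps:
$B = -25$
$E{\left(O,K \right)} = 2$
$u = 329$ ($u = 331 - 2 = 329$)
$\frac{1}{u} = \frac{1}{329}$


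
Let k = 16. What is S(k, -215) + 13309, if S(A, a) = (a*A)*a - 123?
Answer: 752786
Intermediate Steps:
S(A, a) = -123 + A*a**2 (S(A, a) = (A*a)*a - 123 = A*a**2 - 123 = -123 + A*a**2)
S(k, -215) + 13309 = (-123 + 16*(-215)**2) + 13309 = (-123 + 16*46225) + 13309 = (-123 + 739600) + 13309 = 739477 + 13309 = 752786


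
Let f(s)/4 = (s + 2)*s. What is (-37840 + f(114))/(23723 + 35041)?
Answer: 3764/14691 ≈ 0.25621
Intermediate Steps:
f(s) = 4*s*(2 + s) (f(s) = 4*((s + 2)*s) = 4*((2 + s)*s) = 4*(s*(2 + s)) = 4*s*(2 + s))
(-37840 + f(114))/(23723 + 35041) = (-37840 + 4*114*(2 + 114))/(23723 + 35041) = (-37840 + 4*114*116)/58764 = (-37840 + 52896)*(1/58764) = 15056*(1/58764) = 3764/14691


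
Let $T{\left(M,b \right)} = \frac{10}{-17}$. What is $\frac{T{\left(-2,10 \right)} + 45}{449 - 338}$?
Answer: $\frac{755}{1887} \approx 0.40011$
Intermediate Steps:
$T{\left(M,b \right)} = - \frac{10}{17}$ ($T{\left(M,b \right)} = 10 \left(- \frac{1}{17}\right) = - \frac{10}{17}$)
$\frac{T{\left(-2,10 \right)} + 45}{449 - 338} = \frac{- \frac{10}{17} + 45}{449 - 338} = \frac{755}{17 \cdot 111} = \frac{755}{17} \cdot \frac{1}{111} = \frac{755}{1887}$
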